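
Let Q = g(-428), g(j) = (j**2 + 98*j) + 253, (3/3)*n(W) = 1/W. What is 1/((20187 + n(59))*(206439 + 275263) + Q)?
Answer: 59/573731807955 ≈ 1.0284e-10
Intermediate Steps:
n(W) = 1/W
g(j) = 253 + j**2 + 98*j
Q = 141493 (Q = 253 + (-428)**2 + 98*(-428) = 253 + 183184 - 41944 = 141493)
1/((20187 + n(59))*(206439 + 275263) + Q) = 1/((20187 + 1/59)*(206439 + 275263) + 141493) = 1/((20187 + 1/59)*481702 + 141493) = 1/((1191034/59)*481702 + 141493) = 1/(573723459868/59 + 141493) = 1/(573731807955/59) = 59/573731807955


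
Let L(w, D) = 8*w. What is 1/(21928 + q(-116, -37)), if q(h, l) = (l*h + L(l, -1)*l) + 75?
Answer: 1/37247 ≈ 2.6848e-5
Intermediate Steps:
q(h, l) = 75 + 8*l**2 + h*l (q(h, l) = (l*h + (8*l)*l) + 75 = (h*l + 8*l**2) + 75 = (8*l**2 + h*l) + 75 = 75 + 8*l**2 + h*l)
1/(21928 + q(-116, -37)) = 1/(21928 + (75 + 8*(-37)**2 - 116*(-37))) = 1/(21928 + (75 + 8*1369 + 4292)) = 1/(21928 + (75 + 10952 + 4292)) = 1/(21928 + 15319) = 1/37247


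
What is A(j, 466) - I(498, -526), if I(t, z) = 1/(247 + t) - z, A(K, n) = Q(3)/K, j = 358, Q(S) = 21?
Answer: -140274173/266710 ≈ -525.94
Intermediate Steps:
A(K, n) = 21/K
A(j, 466) - I(498, -526) = 21/358 - (1 - 247*(-526) - 1*498*(-526))/(247 + 498) = 21*(1/358) - (1 + 129922 + 261948)/745 = 21/358 - 391871/745 = -140274173/266710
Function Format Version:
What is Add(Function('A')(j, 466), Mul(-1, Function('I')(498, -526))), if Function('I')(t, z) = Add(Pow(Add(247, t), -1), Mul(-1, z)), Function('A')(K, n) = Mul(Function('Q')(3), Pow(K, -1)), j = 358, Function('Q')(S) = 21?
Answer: Rational(-140274173, 266710) ≈ -525.94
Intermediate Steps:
Function('A')(K, n) = Mul(21, Pow(K, -1))
Add(Function('A')(j, 466), Mul(-1, Function('I')(498, -526))) = Add(Mul(21, Pow(358, -1)), Mul(-1, Mul(Pow(Add(247, 498), -1), Add(1, Mul(-247, -526), Mul(-1, 498, -526))))) = Add(Mul(21, Rational(1, 358)), Mul(-1, Mul(Pow(745, -1), Add(1, 129922, 261948)))) = Add(Rational(21, 358), Mul(-1, Mul(Rational(1, 745), 391871))) = Add(Rational(21, 358), Mul(-1, Rational(391871, 745))) = Add(Rational(21, 358), Rational(-391871, 745)) = Rational(-140274173, 266710)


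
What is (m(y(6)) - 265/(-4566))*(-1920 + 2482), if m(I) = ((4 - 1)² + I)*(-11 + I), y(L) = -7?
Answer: -46115191/2283 ≈ -20199.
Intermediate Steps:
m(I) = (-11 + I)*(9 + I) (m(I) = (3² + I)*(-11 + I) = (9 + I)*(-11 + I) = (-11 + I)*(9 + I))
(m(y(6)) - 265/(-4566))*(-1920 + 2482) = ((-99 + (-7)² - 2*(-7)) - 265/(-4566))*(-1920 + 2482) = ((-99 + 49 + 14) - 265*(-1/4566))*562 = (-36 + 265/4566)*562 = -164111/4566*562 = -46115191/2283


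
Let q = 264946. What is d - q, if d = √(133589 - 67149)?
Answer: -264946 + 2*√16610 ≈ -2.6469e+5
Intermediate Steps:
d = 2*√16610 (d = √66440 = 2*√16610 ≈ 257.76)
d - q = 2*√16610 - 1*264946 = 2*√16610 - 264946 = -264946 + 2*√16610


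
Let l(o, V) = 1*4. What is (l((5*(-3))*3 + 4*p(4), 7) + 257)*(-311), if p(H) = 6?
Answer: -81171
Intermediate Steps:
l(o, V) = 4
(l((5*(-3))*3 + 4*p(4), 7) + 257)*(-311) = (4 + 257)*(-311) = 261*(-311) = -81171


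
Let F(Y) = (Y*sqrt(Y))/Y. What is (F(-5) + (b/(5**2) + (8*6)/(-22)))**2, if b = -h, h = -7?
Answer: (523 - 275*I*sqrt(5))**2/75625 ≈ -1.3831 - 8.5052*I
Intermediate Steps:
b = 7 (b = -1*(-7) = 7)
F(Y) = sqrt(Y) (F(Y) = Y**(3/2)/Y = sqrt(Y))
(F(-5) + (b/(5**2) + (8*6)/(-22)))**2 = (sqrt(-5) + (7/(5**2) + (8*6)/(-22)))**2 = (I*sqrt(5) + (7/25 + 48*(-1/22)))**2 = (I*sqrt(5) + (7*(1/25) - 24/11))**2 = (I*sqrt(5) + (7/25 - 24/11))**2 = (I*sqrt(5) - 523/275)**2 = (-523/275 + I*sqrt(5))**2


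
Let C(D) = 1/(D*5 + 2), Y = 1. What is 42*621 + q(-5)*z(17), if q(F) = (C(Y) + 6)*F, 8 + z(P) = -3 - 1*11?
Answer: 187304/7 ≈ 26758.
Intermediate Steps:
C(D) = 1/(2 + 5*D) (C(D) = 1/(5*D + 2) = 1/(2 + 5*D))
z(P) = -22 (z(P) = -8 + (-3 - 1*11) = -8 + (-3 - 11) = -8 - 14 = -22)
q(F) = 43*F/7 (q(F) = (1/(2 + 5*1) + 6)*F = (1/(2 + 5) + 6)*F = (1/7 + 6)*F = (⅐ + 6)*F = 43*F/7)
42*621 + q(-5)*z(17) = 42*621 + ((43/7)*(-5))*(-22) = 26082 - 215/7*(-22) = 26082 + 4730/7 = 187304/7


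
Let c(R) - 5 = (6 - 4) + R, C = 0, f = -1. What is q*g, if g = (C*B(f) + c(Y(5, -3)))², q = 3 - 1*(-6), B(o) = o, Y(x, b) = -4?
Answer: 81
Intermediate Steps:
q = 9 (q = 3 + 6 = 9)
c(R) = 7 + R (c(R) = 5 + ((6 - 4) + R) = 5 + (2 + R) = 7 + R)
g = 9 (g = (0*(-1) + (7 - 4))² = (0 + 3)² = 3² = 9)
q*g = 9*9 = 81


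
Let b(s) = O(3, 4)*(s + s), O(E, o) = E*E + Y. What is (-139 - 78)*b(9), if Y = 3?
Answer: -46872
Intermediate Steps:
O(E, o) = 3 + E² (O(E, o) = E*E + 3 = E² + 3 = 3 + E²)
b(s) = 24*s (b(s) = (3 + 3²)*(s + s) = (3 + 9)*(2*s) = 12*(2*s) = 24*s)
(-139 - 78)*b(9) = (-139 - 78)*(24*9) = -217*216 = -46872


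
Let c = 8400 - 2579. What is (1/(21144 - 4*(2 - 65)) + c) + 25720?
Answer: 674851237/21396 ≈ 31541.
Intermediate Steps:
c = 5821
(1/(21144 - 4*(2 - 65)) + c) + 25720 = (1/(21144 - 4*(2 - 65)) + 5821) + 25720 = (1/(21144 - 4*(-63)) + 5821) + 25720 = (1/(21144 + 252) + 5821) + 25720 = (1/21396 + 5821) + 25720 = 124546117/21396 + 25720 = 674851237/21396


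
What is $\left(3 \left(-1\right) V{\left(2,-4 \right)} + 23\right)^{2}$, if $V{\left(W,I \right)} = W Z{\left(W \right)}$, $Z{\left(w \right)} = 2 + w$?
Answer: $1$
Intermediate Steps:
$V{\left(W,I \right)} = W \left(2 + W\right)$
$\left(3 \left(-1\right) V{\left(2,-4 \right)} + 23\right)^{2} = \left(3 \left(-1\right) 2 \left(2 + 2\right) + 23\right)^{2} = \left(- 3 \cdot 2 \cdot 4 + 23\right)^{2} = \left(\left(-3\right) 8 + 23\right)^{2} = \left(-24 + 23\right)^{2} = \left(-1\right)^{2} = 1$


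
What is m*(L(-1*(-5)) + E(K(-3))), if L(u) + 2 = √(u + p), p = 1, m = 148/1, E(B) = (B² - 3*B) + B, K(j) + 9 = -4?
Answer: 28564 + 148*√6 ≈ 28927.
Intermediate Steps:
K(j) = -13 (K(j) = -9 - 4 = -13)
E(B) = B² - 2*B
m = 148 (m = 148*1 = 148)
L(u) = -2 + √(1 + u) (L(u) = -2 + √(u + 1) = -2 + √(1 + u))
m*(L(-1*(-5)) + E(K(-3))) = 148*((-2 + √(1 - 1*(-5))) - 13*(-2 - 13)) = 148*((-2 + √(1 + 5)) - 13*(-15)) = 148*((-2 + √6) + 195) = 148*(193 + √6) = 28564 + 148*√6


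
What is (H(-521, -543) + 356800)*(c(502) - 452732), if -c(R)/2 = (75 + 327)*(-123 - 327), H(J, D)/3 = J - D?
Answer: -32450539112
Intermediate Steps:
H(J, D) = -3*D + 3*J (H(J, D) = 3*(J - D) = -3*D + 3*J)
c(R) = 361800 (c(R) = -2*(75 + 327)*(-123 - 327) = -804*(-450) = -2*(-180900) = 361800)
(H(-521, -543) + 356800)*(c(502) - 452732) = ((-3*(-543) + 3*(-521)) + 356800)*(361800 - 452732) = ((1629 - 1563) + 356800)*(-90932) = (66 + 356800)*(-90932) = 356866*(-90932) = -32450539112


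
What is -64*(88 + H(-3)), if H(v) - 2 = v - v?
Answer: -5760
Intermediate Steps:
H(v) = 2 (H(v) = 2 + (v - v) = 2 + 0 = 2)
-64*(88 + H(-3)) = -64*(88 + 2) = -64*90 = -5760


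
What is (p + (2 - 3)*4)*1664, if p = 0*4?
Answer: -6656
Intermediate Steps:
p = 0
(p + (2 - 3)*4)*1664 = (0 + (2 - 3)*4)*1664 = (0 - 1*4)*1664 = (0 - 4)*1664 = -4*1664 = -6656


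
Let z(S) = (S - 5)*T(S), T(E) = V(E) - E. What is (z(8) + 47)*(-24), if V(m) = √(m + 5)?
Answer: -552 - 72*√13 ≈ -811.60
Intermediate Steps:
V(m) = √(5 + m)
T(E) = √(5 + E) - E
z(S) = (-5 + S)*(√(5 + S) - S) (z(S) = (S - 5)*(√(5 + S) - S) = (-5 + S)*(√(5 + S) - S))
(z(8) + 47)*(-24) = (-(-5 + 8)*(8 - √(5 + 8)) + 47)*(-24) = (-1*3*(8 - √13) + 47)*(-24) = ((-24 + 3*√13) + 47)*(-24) = (23 + 3*√13)*(-24) = -552 - 72*√13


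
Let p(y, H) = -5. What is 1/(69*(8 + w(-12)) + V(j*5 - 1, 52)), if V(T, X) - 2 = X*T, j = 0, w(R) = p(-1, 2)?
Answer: 1/157 ≈ 0.0063694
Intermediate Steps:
w(R) = -5
V(T, X) = 2 + T*X (V(T, X) = 2 + X*T = 2 + T*X)
1/(69*(8 + w(-12)) + V(j*5 - 1, 52)) = 1/(69*(8 - 5) + (2 + (0*5 - 1)*52)) = 1/(69*3 + (2 + (0 - 1)*52)) = 1/(207 + (2 - 1*52)) = 1/(207 + (2 - 52)) = 1/(207 - 50) = 1/157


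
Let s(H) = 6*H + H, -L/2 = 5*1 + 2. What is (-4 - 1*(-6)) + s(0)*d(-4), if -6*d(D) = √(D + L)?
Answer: 2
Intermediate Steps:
L = -14 (L = -2*(5*1 + 2) = -2*(5 + 2) = -2*7 = -14)
s(H) = 7*H
d(D) = -√(-14 + D)/6 (d(D) = -√(D - 14)/6 = -√(-14 + D)/6)
(-4 - 1*(-6)) + s(0)*d(-4) = (-4 - 1*(-6)) + (7*0)*(-√(-14 - 4)/6) = (-4 + 6) + 0*(-I*√2/2) = 2 + 0*(-I*√2/2) = 2 + 0 = 2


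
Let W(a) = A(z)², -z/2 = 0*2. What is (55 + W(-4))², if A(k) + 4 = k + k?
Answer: 5041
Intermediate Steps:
z = 0 (z = -0*2 = -2*0 = 0)
A(k) = -4 + 2*k (A(k) = -4 + (k + k) = -4 + 2*k)
W(a) = 16 (W(a) = (-4 + 2*0)² = (-4 + 0)² = (-4)² = 16)
(55 + W(-4))² = (55 + 16)² = 71² = 5041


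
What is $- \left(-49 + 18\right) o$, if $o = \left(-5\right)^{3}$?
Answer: $-3875$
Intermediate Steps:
$o = -125$
$- \left(-49 + 18\right) o = - \left(-49 + 18\right) \left(-125\right) = - \left(-31\right) \left(-125\right) = \left(-1\right) 3875 = -3875$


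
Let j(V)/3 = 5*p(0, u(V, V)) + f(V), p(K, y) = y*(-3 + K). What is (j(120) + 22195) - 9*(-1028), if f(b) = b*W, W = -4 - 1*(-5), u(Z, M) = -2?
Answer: 31897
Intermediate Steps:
W = 1 (W = -4 + 5 = 1)
f(b) = b (f(b) = b*1 = b)
j(V) = 90 + 3*V (j(V) = 3*(5*(-2*(-3 + 0)) + V) = 3*(5*(-2*(-3)) + V) = 3*(5*6 + V) = 3*(30 + V) = 90 + 3*V)
(j(120) + 22195) - 9*(-1028) = ((90 + 3*120) + 22195) - 9*(-1028) = ((90 + 360) + 22195) + 9252 = (450 + 22195) + 9252 = 22645 + 9252 = 31897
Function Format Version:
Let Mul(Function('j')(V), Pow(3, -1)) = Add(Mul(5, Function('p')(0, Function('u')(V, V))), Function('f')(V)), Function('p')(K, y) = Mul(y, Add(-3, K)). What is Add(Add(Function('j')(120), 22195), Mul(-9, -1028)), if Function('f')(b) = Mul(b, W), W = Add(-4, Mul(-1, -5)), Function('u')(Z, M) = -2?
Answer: 31897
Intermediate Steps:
W = 1 (W = Add(-4, 5) = 1)
Function('f')(b) = b (Function('f')(b) = Mul(b, 1) = b)
Function('j')(V) = Add(90, Mul(3, V)) (Function('j')(V) = Mul(3, Add(Mul(5, Mul(-2, Add(-3, 0))), V)) = Mul(3, Add(Mul(5, Mul(-2, -3)), V)) = Mul(3, Add(Mul(5, 6), V)) = Mul(3, Add(30, V)) = Add(90, Mul(3, V)))
Add(Add(Function('j')(120), 22195), Mul(-9, -1028)) = Add(Add(Add(90, Mul(3, 120)), 22195), Mul(-9, -1028)) = Add(Add(Add(90, 360), 22195), 9252) = Add(Add(450, 22195), 9252) = Add(22645, 9252) = 31897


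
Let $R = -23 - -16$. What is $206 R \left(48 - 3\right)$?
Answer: $-64890$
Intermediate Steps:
$R = -7$ ($R = -23 + 16 = -7$)
$206 R \left(48 - 3\right) = 206 \left(-7\right) \left(48 - 3\right) = \left(-1442\right) 45 = -64890$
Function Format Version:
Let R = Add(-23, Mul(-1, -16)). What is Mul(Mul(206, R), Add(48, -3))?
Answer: -64890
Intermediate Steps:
R = -7 (R = Add(-23, 16) = -7)
Mul(Mul(206, R), Add(48, -3)) = Mul(Mul(206, -7), Add(48, -3)) = Mul(-1442, 45) = -64890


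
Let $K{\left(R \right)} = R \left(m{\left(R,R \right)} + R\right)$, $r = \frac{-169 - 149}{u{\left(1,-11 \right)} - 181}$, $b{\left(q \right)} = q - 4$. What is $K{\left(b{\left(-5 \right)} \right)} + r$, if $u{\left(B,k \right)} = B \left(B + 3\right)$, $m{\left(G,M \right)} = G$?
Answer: $\frac{9664}{59} \approx 163.8$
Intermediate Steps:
$b{\left(q \right)} = -4 + q$
$u{\left(B,k \right)} = B \left(3 + B\right)$
$r = \frac{106}{59}$ ($r = \frac{-169 - 149}{1 \left(3 + 1\right) - 181} = - \frac{318}{1 \cdot 4 - 181} = - \frac{318}{4 - 181} = - \frac{318}{-177} = \left(-318\right) \left(- \frac{1}{177}\right) = \frac{106}{59} \approx 1.7966$)
$K{\left(R \right)} = 2 R^{2}$ ($K{\left(R \right)} = R \left(R + R\right) = R 2 R = 2 R^{2}$)
$K{\left(b{\left(-5 \right)} \right)} + r = 2 \left(-4 - 5\right)^{2} + \frac{106}{59} = 2 \left(-9\right)^{2} + \frac{106}{59} = 2 \cdot 81 + \frac{106}{59} = 162 + \frac{106}{59} = \frac{9664}{59}$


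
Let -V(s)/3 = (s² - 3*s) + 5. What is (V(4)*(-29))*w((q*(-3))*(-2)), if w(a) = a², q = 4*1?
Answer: 451008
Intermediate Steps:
q = 4
V(s) = -15 - 3*s² + 9*s (V(s) = -3*((s² - 3*s) + 5) = -3*(5 + s² - 3*s) = -15 - 3*s² + 9*s)
(V(4)*(-29))*w((q*(-3))*(-2)) = ((-15 - 3*4² + 9*4)*(-29))*((4*(-3))*(-2))² = ((-15 - 3*16 + 36)*(-29))*(-12*(-2))² = ((-15 - 48 + 36)*(-29))*24² = -27*(-29)*576 = 783*576 = 451008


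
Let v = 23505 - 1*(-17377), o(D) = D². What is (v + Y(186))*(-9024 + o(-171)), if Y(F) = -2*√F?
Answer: 826511394 - 40434*√186 ≈ 8.2596e+8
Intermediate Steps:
v = 40882 (v = 23505 + 17377 = 40882)
(v + Y(186))*(-9024 + o(-171)) = (40882 - 2*√186)*(-9024 + (-171)²) = (40882 - 2*√186)*(-9024 + 29241) = (40882 - 2*√186)*20217 = 826511394 - 40434*√186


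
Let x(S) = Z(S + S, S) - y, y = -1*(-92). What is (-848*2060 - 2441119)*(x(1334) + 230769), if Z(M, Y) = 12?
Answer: -966125301311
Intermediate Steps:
y = 92
x(S) = -80 (x(S) = 12 - 1*92 = 12 - 92 = -80)
(-848*2060 - 2441119)*(x(1334) + 230769) = (-848*2060 - 2441119)*(-80 + 230769) = (-1746880 - 2441119)*230689 = -4187999*230689 = -966125301311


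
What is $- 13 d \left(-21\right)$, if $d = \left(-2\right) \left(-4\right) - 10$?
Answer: $-546$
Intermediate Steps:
$d = -2$ ($d = 8 - 10 = -2$)
$- 13 d \left(-21\right) = - 13 \left(-2\right) \left(-21\right) = - \left(-26\right) \left(-21\right) = \left(-1\right) 546 = -546$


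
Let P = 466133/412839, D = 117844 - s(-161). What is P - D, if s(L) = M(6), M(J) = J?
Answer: -48647655949/412839 ≈ -1.1784e+5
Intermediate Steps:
s(L) = 6
D = 117838 (D = 117844 - 1*6 = 117844 - 6 = 117838)
P = 466133/412839 (P = 466133*(1/412839) = 466133/412839 ≈ 1.1291)
P - D = 466133/412839 - 1*117838 = 466133/412839 - 117838 = -48647655949/412839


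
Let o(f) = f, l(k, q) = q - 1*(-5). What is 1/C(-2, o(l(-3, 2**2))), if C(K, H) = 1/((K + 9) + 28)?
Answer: 35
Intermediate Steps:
l(k, q) = 5 + q (l(k, q) = q + 5 = 5 + q)
C(K, H) = 1/(37 + K) (C(K, H) = 1/((9 + K) + 28) = 1/(37 + K))
1/C(-2, o(l(-3, 2**2))) = 1/(1/(37 - 2)) = 1/(1/35) = 35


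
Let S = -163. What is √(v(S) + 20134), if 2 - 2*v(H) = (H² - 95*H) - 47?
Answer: 3*I*√386/2 ≈ 29.47*I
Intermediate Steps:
v(H) = 49/2 - H²/2 + 95*H/2 (v(H) = 1 - ((H² - 95*H) - 47)/2 = 1 - (-47 + H² - 95*H)/2 = 1 + (47/2 - H²/2 + 95*H/2) = 49/2 - H²/2 + 95*H/2)
√(v(S) + 20134) = √((49/2 - ½*(-163)² + (95/2)*(-163)) + 20134) = √((49/2 - ½*26569 - 15485/2) + 20134) = √((49/2 - 26569/2 - 15485/2) + 20134) = √(-42005/2 + 20134) = √(-1737/2) = 3*I*√386/2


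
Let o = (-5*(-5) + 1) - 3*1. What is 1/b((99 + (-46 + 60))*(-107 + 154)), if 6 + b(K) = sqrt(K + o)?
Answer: 1/883 + sqrt(5334)/5298 ≈ 0.014918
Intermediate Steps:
o = 23 (o = (25 + 1) - 3 = 26 - 3 = 23)
b(K) = -6 + sqrt(23 + K) (b(K) = -6 + sqrt(K + 23) = -6 + sqrt(23 + K))
1/b((99 + (-46 + 60))*(-107 + 154)) = 1/(-6 + sqrt(23 + (99 + (-46 + 60))*(-107 + 154))) = 1/(-6 + sqrt(23 + (99 + 14)*47)) = 1/(-6 + sqrt(23 + 113*47)) = 1/(-6 + sqrt(23 + 5311)) = 1/(-6 + sqrt(5334))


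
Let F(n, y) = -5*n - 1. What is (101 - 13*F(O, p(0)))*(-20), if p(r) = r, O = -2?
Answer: 320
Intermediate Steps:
F(n, y) = -1 - 5*n
(101 - 13*F(O, p(0)))*(-20) = (101 - 13*(-1 - 5*(-2)))*(-20) = (101 - 13*(-1 + 10))*(-20) = (101 - 13*9)*(-20) = (101 - 117)*(-20) = -16*(-20) = 320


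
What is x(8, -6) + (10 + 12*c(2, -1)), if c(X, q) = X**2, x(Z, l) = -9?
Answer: 49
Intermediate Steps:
x(8, -6) + (10 + 12*c(2, -1)) = -9 + (10 + 12*2**2) = -9 + (10 + 12*4) = -9 + (10 + 48) = -9 + 58 = 49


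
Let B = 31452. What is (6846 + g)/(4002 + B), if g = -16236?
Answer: -1565/5909 ≈ -0.26485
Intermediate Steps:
(6846 + g)/(4002 + B) = (6846 - 16236)/(4002 + 31452) = -9390/35454 = -9390*1/35454 = -1565/5909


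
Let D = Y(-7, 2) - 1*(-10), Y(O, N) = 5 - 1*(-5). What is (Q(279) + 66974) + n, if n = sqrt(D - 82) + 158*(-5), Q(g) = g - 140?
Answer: 66323 + I*sqrt(62) ≈ 66323.0 + 7.874*I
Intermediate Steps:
Y(O, N) = 10 (Y(O, N) = 5 + 5 = 10)
D = 20 (D = 10 - 1*(-10) = 10 + 10 = 20)
Q(g) = -140 + g
n = -790 + I*sqrt(62) (n = sqrt(20 - 82) + 158*(-5) = sqrt(-62) - 790 = I*sqrt(62) - 790 = -790 + I*sqrt(62) ≈ -790.0 + 7.874*I)
(Q(279) + 66974) + n = ((-140 + 279) + 66974) + (-790 + I*sqrt(62)) = (139 + 66974) + (-790 + I*sqrt(62)) = 67113 + (-790 + I*sqrt(62)) = 66323 + I*sqrt(62)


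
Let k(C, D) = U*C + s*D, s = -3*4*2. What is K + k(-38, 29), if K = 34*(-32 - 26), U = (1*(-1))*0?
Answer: -2668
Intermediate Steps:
U = 0 (U = -1*0 = 0)
s = -24 (s = -12*2 = -24)
k(C, D) = -24*D (k(C, D) = 0*C - 24*D = 0 - 24*D = -24*D)
K = -1972 (K = 34*(-58) = -1972)
K + k(-38, 29) = -1972 - 24*29 = -1972 - 696 = -2668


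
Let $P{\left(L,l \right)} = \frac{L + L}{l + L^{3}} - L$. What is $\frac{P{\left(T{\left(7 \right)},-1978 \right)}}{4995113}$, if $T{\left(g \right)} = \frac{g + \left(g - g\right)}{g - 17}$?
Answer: $\frac{13862401}{98820468377590} \approx 1.4028 \cdot 10^{-7}$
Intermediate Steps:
$T{\left(g \right)} = \frac{g}{-17 + g}$ ($T{\left(g \right)} = \frac{g + 0}{-17 + g} = \frac{g}{-17 + g}$)
$P{\left(L,l \right)} = - L + \frac{2 L}{l + L^{3}}$ ($P{\left(L,l \right)} = \frac{2 L}{l + L^{3}} - L = - L + \frac{2 L}{l + L^{3}}$)
$\frac{P{\left(T{\left(7 \right)},-1978 \right)}}{4995113} = \frac{\frac{7}{-17 + 7} \frac{1}{-1978 + \left(\frac{7}{-17 + 7}\right)^{3}} \left(2 - -1978 - \left(\frac{7}{-17 + 7}\right)^{3}\right)}{4995113} = \frac{\frac{7}{-10} \left(2 + 1978 - \left(\frac{7}{-10}\right)^{3}\right)}{-1978 + \left(\frac{7}{-10}\right)^{3}} \cdot \frac{1}{4995113} = \frac{7 \left(- \frac{1}{10}\right) \left(2 + 1978 - \left(7 \left(- \frac{1}{10}\right)\right)^{3}\right)}{-1978 + \left(7 \left(- \frac{1}{10}\right)\right)^{3}} \cdot \frac{1}{4995113} = - \frac{7 \left(2 + 1978 - \left(- \frac{7}{10}\right)^{3}\right)}{10 \left(-1978 + \left(- \frac{7}{10}\right)^{3}\right)} \frac{1}{4995113} = - \frac{7 \left(2 + 1978 - - \frac{343}{1000}\right)}{10 \left(-1978 - \frac{343}{1000}\right)} \frac{1}{4995113} = - \frac{7 \left(2 + 1978 + \frac{343}{1000}\right)}{10 \left(- \frac{1978343}{1000}\right)} \frac{1}{4995113} = \left(- \frac{7}{10}\right) \left(- \frac{1000}{1978343}\right) \frac{1980343}{1000} \cdot \frac{1}{4995113} = \frac{13862401}{19783430} \cdot \frac{1}{4995113} = \frac{13862401}{98820468377590}$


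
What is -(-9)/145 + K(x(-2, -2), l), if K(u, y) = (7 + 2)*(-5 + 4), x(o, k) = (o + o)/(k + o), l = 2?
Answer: -1296/145 ≈ -8.9379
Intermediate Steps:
x(o, k) = 2*o/(k + o) (x(o, k) = (2*o)/(k + o) = 2*o/(k + o))
K(u, y) = -9 (K(u, y) = 9*(-1) = -9)
-(-9)/145 + K(x(-2, -2), l) = -(-9)/145 - 9 = -3*(-3/145) - 9 = 9/145 - 9 = -1296/145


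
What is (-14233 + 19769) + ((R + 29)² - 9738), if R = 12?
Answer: -2521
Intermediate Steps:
(-14233 + 19769) + ((R + 29)² - 9738) = (-14233 + 19769) + ((12 + 29)² - 9738) = 5536 + (41² - 9738) = 5536 + (1681 - 9738) = 5536 - 8057 = -2521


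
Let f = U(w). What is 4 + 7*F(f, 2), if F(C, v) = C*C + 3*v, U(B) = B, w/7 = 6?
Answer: 12394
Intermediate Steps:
w = 42 (w = 7*6 = 42)
f = 42
F(C, v) = C² + 3*v
4 + 7*F(f, 2) = 4 + 7*(42² + 3*2) = 4 + 7*(1764 + 6) = 4 + 7*1770 = 4 + 12390 = 12394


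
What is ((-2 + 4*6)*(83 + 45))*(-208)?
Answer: -585728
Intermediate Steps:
((-2 + 4*6)*(83 + 45))*(-208) = ((-2 + 24)*128)*(-208) = (22*128)*(-208) = 2816*(-208) = -585728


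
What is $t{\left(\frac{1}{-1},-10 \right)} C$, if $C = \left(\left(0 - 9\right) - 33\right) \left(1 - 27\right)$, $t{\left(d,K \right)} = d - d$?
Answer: $0$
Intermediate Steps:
$t{\left(d,K \right)} = 0$
$C = 1092$ ($C = \left(-9 - 33\right) \left(-26\right) = \left(-42\right) \left(-26\right) = 1092$)
$t{\left(\frac{1}{-1},-10 \right)} C = 0 \cdot 1092 = 0$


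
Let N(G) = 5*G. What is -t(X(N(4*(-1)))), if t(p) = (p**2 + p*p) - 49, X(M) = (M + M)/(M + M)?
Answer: 47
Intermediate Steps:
X(M) = 1 (X(M) = (2*M)/((2*M)) = (2*M)*(1/(2*M)) = 1)
t(p) = -49 + 2*p**2 (t(p) = (p**2 + p**2) - 49 = 2*p**2 - 49 = -49 + 2*p**2)
-t(X(N(4*(-1)))) = -(-49 + 2*1**2) = -(-49 + 2*1) = -(-49 + 2) = -1*(-47) = 47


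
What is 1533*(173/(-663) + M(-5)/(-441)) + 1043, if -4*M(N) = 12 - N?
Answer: 12210661/18564 ≈ 657.76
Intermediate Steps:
M(N) = -3 + N/4 (M(N) = -(12 - N)/4 = -3 + N/4)
1533*(173/(-663) + M(-5)/(-441)) + 1043 = 1533*(173/(-663) + (-3 + (¼)*(-5))/(-441)) + 1043 = 1533*(173*(-1/663) + (-3 - 5/4)*(-1/441)) + 1043 = 1533*(-173/663 - 17/4*(-1/441)) + 1043 = 1533*(-173/663 + 17/1764) + 1043 = 1533*(-97967/389844) + 1043 = -7151591/18564 + 1043 = 12210661/18564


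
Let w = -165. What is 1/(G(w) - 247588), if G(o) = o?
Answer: -1/247753 ≈ -4.0363e-6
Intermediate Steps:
1/(G(w) - 247588) = 1/(-165 - 247588) = 1/(-247753) = -1/247753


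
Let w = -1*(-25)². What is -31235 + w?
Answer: -31860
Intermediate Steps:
w = -625 (w = -1*625 = -625)
-31235 + w = -31235 - 625 = -31860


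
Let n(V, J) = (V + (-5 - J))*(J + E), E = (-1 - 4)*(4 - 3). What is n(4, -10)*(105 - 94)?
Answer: -1485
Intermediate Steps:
E = -5 (E = -5*1 = -5)
n(V, J) = (-5 + J)*(-5 + V - J) (n(V, J) = (V + (-5 - J))*(J - 5) = (-5 + V - J)*(-5 + J) = (-5 + J)*(-5 + V - J))
n(4, -10)*(105 - 94) = (25 - 1*(-10)² - 5*4 - 10*4)*(105 - 94) = (25 - 1*100 - 20 - 40)*11 = (25 - 100 - 20 - 40)*11 = -135*11 = -1485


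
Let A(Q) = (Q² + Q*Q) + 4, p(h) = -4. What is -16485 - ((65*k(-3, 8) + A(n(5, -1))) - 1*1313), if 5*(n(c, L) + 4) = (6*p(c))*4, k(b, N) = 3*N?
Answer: -445312/25 ≈ -17812.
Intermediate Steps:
n(c, L) = -116/5 (n(c, L) = -4 + ((6*(-4))*4)/5 = -4 + (-24*4)/5 = -4 + (⅕)*(-96) = -4 - 96/5 = -116/5)
A(Q) = 4 + 2*Q² (A(Q) = (Q² + Q²) + 4 = 2*Q² + 4 = 4 + 2*Q²)
-16485 - ((65*k(-3, 8) + A(n(5, -1))) - 1*1313) = -16485 - ((65*(3*8) + (4 + 2*(-116/5)²)) - 1*1313) = -16485 - ((65*24 + (4 + 2*(13456/25))) - 1313) = -16485 - ((1560 + (4 + 26912/25)) - 1313) = -16485 - ((1560 + 27012/25) - 1313) = -16485 - (66012/25 - 1313) = -16485 - 1*33187/25 = -16485 - 33187/25 = -445312/25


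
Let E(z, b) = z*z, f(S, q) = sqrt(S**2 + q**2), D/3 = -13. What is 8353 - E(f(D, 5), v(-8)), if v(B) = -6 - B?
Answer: 6807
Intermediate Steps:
D = -39 (D = 3*(-13) = -39)
E(z, b) = z**2
8353 - E(f(D, 5), v(-8)) = 8353 - (sqrt((-39)**2 + 5**2))**2 = 8353 - (sqrt(1521 + 25))**2 = 8353 - (sqrt(1546))**2 = 8353 - 1*1546 = 8353 - 1546 = 6807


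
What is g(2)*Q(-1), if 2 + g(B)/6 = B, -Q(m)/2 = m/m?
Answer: 0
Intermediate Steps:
Q(m) = -2 (Q(m) = -2*m/m = -2*1 = -2)
g(B) = -12 + 6*B
g(2)*Q(-1) = (-12 + 6*2)*(-2) = (-12 + 12)*(-2) = 0*(-2) = 0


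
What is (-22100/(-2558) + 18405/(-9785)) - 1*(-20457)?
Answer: 51220849222/2503003 ≈ 20464.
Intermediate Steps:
(-22100/(-2558) + 18405/(-9785)) - 1*(-20457) = (-22100*(-1/2558) + 18405*(-1/9785)) + 20457 = (11050/1279 - 3681/1957) + 20457 = 16916851/2503003 + 20457 = 51220849222/2503003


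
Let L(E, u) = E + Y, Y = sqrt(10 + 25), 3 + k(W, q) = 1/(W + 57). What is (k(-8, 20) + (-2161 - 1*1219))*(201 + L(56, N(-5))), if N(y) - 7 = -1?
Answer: -42601862/49 - 165766*sqrt(35)/49 ≈ -8.8944e+5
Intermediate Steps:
N(y) = 6 (N(y) = 7 - 1 = 6)
k(W, q) = -3 + 1/(57 + W) (k(W, q) = -3 + 1/(W + 57) = -3 + 1/(57 + W))
Y = sqrt(35) ≈ 5.9161
L(E, u) = E + sqrt(35)
(k(-8, 20) + (-2161 - 1*1219))*(201 + L(56, N(-5))) = ((-170 - 3*(-8))/(57 - 8) + (-2161 - 1*1219))*(201 + (56 + sqrt(35))) = ((-170 + 24)/49 + (-2161 - 1219))*(257 + sqrt(35)) = ((1/49)*(-146) - 3380)*(257 + sqrt(35)) = (-146/49 - 3380)*(257 + sqrt(35)) = -165766*(257 + sqrt(35))/49 = -42601862/49 - 165766*sqrt(35)/49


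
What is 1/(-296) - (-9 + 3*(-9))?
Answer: 10655/296 ≈ 35.997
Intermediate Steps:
1/(-296) - (-9 + 3*(-9)) = -1/296 - (-9 - 27) = -1/296 - 1*(-36) = -1/296 + 36 = 10655/296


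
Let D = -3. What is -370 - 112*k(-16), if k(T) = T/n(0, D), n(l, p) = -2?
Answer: -1266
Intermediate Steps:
k(T) = -T/2 (k(T) = T/(-2) = T*(-½) = -T/2)
-370 - 112*k(-16) = -370 - (-56)*(-16) = -370 - 112*8 = -370 - 896 = -1266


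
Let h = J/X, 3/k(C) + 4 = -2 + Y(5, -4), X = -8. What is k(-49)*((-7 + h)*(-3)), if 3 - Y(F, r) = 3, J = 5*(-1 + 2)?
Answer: -183/16 ≈ -11.438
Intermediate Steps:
J = 5 (J = 5*1 = 5)
Y(F, r) = 0 (Y(F, r) = 3 - 1*3 = 3 - 3 = 0)
k(C) = -½ (k(C) = 3/(-4 + (-2 + 0)) = 3/(-4 - 2) = 3/(-6) = 3*(-⅙) = -½)
h = -5/8 (h = 5/(-8) = 5*(-⅛) = -5/8 ≈ -0.62500)
k(-49)*((-7 + h)*(-3)) = -(-7 - 5/8)*(-3)/2 = -(-61)*(-3)/16 = -½*183/8 = -183/16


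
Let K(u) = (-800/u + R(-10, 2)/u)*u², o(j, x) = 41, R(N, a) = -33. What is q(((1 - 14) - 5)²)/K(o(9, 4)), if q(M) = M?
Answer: -324/34153 ≈ -0.0094867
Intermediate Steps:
K(u) = -833*u (K(u) = (-800/u - 33/u)*u² = (-833/u)*u² = -833*u)
q(((1 - 14) - 5)²)/K(o(9, 4)) = ((1 - 14) - 5)²/((-833*41)) = (-13 - 5)²/(-34153) = (-18)²*(-1/34153) = 324*(-1/34153) = -324/34153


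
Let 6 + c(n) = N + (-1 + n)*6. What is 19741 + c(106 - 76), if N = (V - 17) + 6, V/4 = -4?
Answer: 19882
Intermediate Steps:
V = -16 (V = 4*(-4) = -16)
N = -27 (N = (-16 - 17) + 6 = -33 + 6 = -27)
c(n) = -39 + 6*n (c(n) = -6 + (-27 + (-1 + n)*6) = -6 + (-27 + (-6 + 6*n)) = -6 + (-33 + 6*n) = -39 + 6*n)
19741 + c(106 - 76) = 19741 + (-39 + 6*(106 - 76)) = 19741 + (-39 + 6*30) = 19741 + (-39 + 180) = 19741 + 141 = 19882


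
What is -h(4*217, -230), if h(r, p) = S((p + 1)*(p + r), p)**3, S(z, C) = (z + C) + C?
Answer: 3148213293176328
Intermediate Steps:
S(z, C) = z + 2*C (S(z, C) = (C + z) + C = z + 2*C)
h(r, p) = (2*p + (1 + p)*(p + r))**3 (h(r, p) = ((p + 1)*(p + r) + 2*p)**3 = ((1 + p)*(p + r) + 2*p)**3 = (2*p + (1 + p)*(p + r))**3)
-h(4*217, -230) = -(4*217 + (-230)**2 + 3*(-230) - 920*217)**3 = -(868 + 52900 - 690 - 230*868)**3 = -(868 + 52900 - 690 - 199640)**3 = -1*(-146562)**3 = -1*(-3148213293176328) = 3148213293176328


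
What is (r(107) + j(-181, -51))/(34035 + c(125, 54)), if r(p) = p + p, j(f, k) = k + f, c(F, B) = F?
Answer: -9/17080 ≈ -0.00052693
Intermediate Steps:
j(f, k) = f + k
r(p) = 2*p
(r(107) + j(-181, -51))/(34035 + c(125, 54)) = (2*107 + (-181 - 51))/(34035 + 125) = (214 - 232)/34160 = -18*1/34160 = -9/17080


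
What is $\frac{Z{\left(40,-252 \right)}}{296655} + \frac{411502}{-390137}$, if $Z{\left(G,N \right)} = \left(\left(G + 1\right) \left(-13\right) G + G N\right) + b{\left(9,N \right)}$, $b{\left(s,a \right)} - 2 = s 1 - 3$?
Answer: $- \frac{44773768838}{38578697245} \approx -1.1606$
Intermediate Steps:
$b{\left(s,a \right)} = -1 + s$ ($b{\left(s,a \right)} = 2 + \left(s 1 - 3\right) = 2 + \left(s - 3\right) = 2 + \left(-3 + s\right) = -1 + s$)
$Z{\left(G,N \right)} = 8 + G N + G \left(-13 - 13 G\right)$ ($Z{\left(G,N \right)} = \left(\left(G + 1\right) \left(-13\right) G + G N\right) + \left(-1 + 9\right) = \left(\left(1 + G\right) \left(-13\right) G + G N\right) + 8 = \left(\left(-13 - 13 G\right) G + G N\right) + 8 = \left(G \left(-13 - 13 G\right) + G N\right) + 8 = \left(G N + G \left(-13 - 13 G\right)\right) + 8 = 8 + G N + G \left(-13 - 13 G\right)$)
$\frac{Z{\left(40,-252 \right)}}{296655} + \frac{411502}{-390137} = \frac{8 - 520 - 13 \cdot 40^{2} + 40 \left(-252\right)}{296655} + \frac{411502}{-390137} = \left(8 - 520 - 20800 - 10080\right) \frac{1}{296655} + 411502 \left(- \frac{1}{390137}\right) = \left(8 - 520 - 20800 - 10080\right) \frac{1}{296655} - \frac{411502}{390137} = \left(-31392\right) \frac{1}{296655} - \frac{411502}{390137} = - \frac{10464}{98885} - \frac{411502}{390137} = - \frac{44773768838}{38578697245}$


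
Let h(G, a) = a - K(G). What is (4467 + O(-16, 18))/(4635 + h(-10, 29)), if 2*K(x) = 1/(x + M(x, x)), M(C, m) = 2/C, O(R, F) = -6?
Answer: 455022/475733 ≈ 0.95646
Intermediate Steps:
K(x) = 1/(2*(x + 2/x))
h(G, a) = a - G/(2*(2 + G²))
(4467 + O(-16, 18))/(4635 + h(-10, 29)) = (4467 - 6)/(4635 + (-½*(-10) + 29*(2 + (-10)²))/(2 + (-10)²)) = 4461/(4635 + (5 + 29*(2 + 100))/(2 + 100)) = 4461/(4635 + (5 + 29*102)/102) = 4461/(4635 + (5 + 2958)/102) = 4461/(4635 + (1/102)*2963) = 4461/(4635 + 2963/102) = 4461/(475733/102) = 4461*(102/475733) = 455022/475733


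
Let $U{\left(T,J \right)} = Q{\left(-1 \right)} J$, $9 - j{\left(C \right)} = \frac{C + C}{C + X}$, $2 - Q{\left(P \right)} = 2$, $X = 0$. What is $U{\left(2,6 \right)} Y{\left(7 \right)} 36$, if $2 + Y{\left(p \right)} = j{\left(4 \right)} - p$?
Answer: $0$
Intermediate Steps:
$Q{\left(P \right)} = 0$ ($Q{\left(P \right)} = 2 - 2 = 0$)
$j{\left(C \right)} = 7$ ($j{\left(C \right)} = 9 - \frac{C + C}{C + 0} = 9 - \frac{2 C}{C} = 9 - 2 = 7$)
$U{\left(T,J \right)} = 0$ ($U{\left(T,J \right)} = 0 J = 0$)
$Y{\left(p \right)} = 5 - p$ ($Y{\left(p \right)} = -2 - \left(-7 + p\right) = 5 - p$)
$U{\left(2,6 \right)} Y{\left(7 \right)} 36 = 0 \left(5 - 7\right) 36 = 0 \left(-2\right) 36 = 0 \cdot 36 = 0$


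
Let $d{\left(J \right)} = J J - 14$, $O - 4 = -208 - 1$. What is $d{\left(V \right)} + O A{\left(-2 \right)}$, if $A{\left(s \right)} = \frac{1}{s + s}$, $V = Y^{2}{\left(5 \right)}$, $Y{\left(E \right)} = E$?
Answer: $\frac{2649}{4} \approx 662.25$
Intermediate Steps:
$O = -205$ ($O = 4 - 209 = -205$)
$V = 25$ ($V = 5^{2} = 25$)
$d{\left(J \right)} = -14 + J^{2}$ ($d{\left(J \right)} = J^{2} - 14 = -14 + J^{2}$)
$A{\left(s \right)} = \frac{1}{2 s}$
$d{\left(V \right)} + O A{\left(-2 \right)} = \left(-14 + 25^{2}\right) - 205 \frac{1}{2 \left(-2\right)} = \left(-14 + 625\right) - 205 \cdot \frac{1}{2} \left(- \frac{1}{2}\right) = 611 - - \frac{205}{4} = 611 + \frac{205}{4} = \frac{2649}{4}$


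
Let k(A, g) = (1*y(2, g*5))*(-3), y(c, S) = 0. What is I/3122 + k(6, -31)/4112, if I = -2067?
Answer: -2067/3122 ≈ -0.66208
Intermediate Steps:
k(A, g) = 0 (k(A, g) = (1*0)*(-3) = 0*(-3) = 0)
I/3122 + k(6, -31)/4112 = -2067/3122 + 0/4112 = -2067*1/3122 + 0*(1/4112) = -2067/3122 + 0 = -2067/3122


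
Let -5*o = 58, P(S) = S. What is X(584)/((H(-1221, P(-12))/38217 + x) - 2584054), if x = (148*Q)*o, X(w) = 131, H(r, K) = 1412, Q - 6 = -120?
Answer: -25032135/456375712538 ≈ -5.4850e-5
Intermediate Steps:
Q = -114 (Q = 6 - 120 = -114)
o = -58/5 (o = -⅕*58 = -58/5 ≈ -11.600)
x = 978576/5 (x = (148*(-114))*(-58/5) = -16872*(-58/5) = 978576/5 ≈ 1.9572e+5)
X(584)/((H(-1221, P(-12))/38217 + x) - 2584054) = 131/((1412/38217 + 978576/5) - 2584054) = 131/(37398246052/191085 - 2584054) = 131/(-456375712538/191085) = 131*(-191085/456375712538) = -25032135/456375712538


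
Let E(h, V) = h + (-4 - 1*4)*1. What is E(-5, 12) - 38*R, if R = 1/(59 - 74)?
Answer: -157/15 ≈ -10.467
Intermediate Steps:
E(h, V) = -8 + h (E(h, V) = h + (-4 - 4)*1 = h - 8*1 = h - 8 = -8 + h)
R = -1/15 (R = 1/(-15) = -1/15 ≈ -0.066667)
E(-5, 12) - 38*R = (-8 - 5) - 38*(-1/15) = -13 + 38/15 = -157/15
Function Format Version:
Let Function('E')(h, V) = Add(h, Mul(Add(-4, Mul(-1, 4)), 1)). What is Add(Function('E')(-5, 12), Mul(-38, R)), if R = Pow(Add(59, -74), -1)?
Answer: Rational(-157, 15) ≈ -10.467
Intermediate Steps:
Function('E')(h, V) = Add(-8, h) (Function('E')(h, V) = Add(h, Mul(Add(-4, -4), 1)) = Add(h, Mul(-8, 1)) = Add(h, -8) = Add(-8, h))
R = Rational(-1, 15) (R = Pow(-15, -1) = Rational(-1, 15) ≈ -0.066667)
Add(Function('E')(-5, 12), Mul(-38, R)) = Add(Add(-8, -5), Mul(-38, Rational(-1, 15))) = Add(-13, Rational(38, 15)) = Rational(-157, 15)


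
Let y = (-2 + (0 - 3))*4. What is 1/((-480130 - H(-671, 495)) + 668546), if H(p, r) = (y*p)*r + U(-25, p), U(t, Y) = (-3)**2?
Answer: -1/6454493 ≈ -1.5493e-7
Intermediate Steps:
U(t, Y) = 9
y = -20 (y = (-2 - 3)*4 = -5*4 = -20)
H(p, r) = 9 - 20*p*r (H(p, r) = (-20*p)*r + 9 = -20*p*r + 9 = 9 - 20*p*r)
1/((-480130 - H(-671, 495)) + 668546) = 1/((-480130 - (9 - 20*(-671)*495)) + 668546) = 1/((-480130 - (9 + 6642900)) + 668546) = 1/((-480130 - 1*6642909) + 668546) = 1/((-480130 - 6642909) + 668546) = 1/(-7123039 + 668546) = 1/(-6454493) = -1/6454493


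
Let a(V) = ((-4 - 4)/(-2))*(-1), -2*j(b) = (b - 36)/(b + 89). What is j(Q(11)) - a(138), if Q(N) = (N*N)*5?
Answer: 4983/1388 ≈ 3.5901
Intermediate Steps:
Q(N) = 5*N**2 (Q(N) = N**2*5 = 5*N**2)
j(b) = -(-36 + b)/(2*(89 + b)) (j(b) = -(b - 36)/(2*(b + 89)) = -(-36 + b)/(2*(89 + b)))
a(V) = -4 (a(V) = -8*(-1/2)*(-1) = 4*(-1) = -4)
j(Q(11)) - a(138) = (36 - 5*11**2)/(2*(89 + 5*11**2)) - 1*(-4) = (36 - 5*121)/(2*(89 + 5*121)) + 4 = (36 - 1*605)/(2*(89 + 605)) + 4 = (1/2)*(36 - 605)/694 + 4 = (1/2)*(1/694)*(-569) + 4 = -569/1388 + 4 = 4983/1388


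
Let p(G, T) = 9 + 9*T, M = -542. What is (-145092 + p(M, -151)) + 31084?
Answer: -115358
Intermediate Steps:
(-145092 + p(M, -151)) + 31084 = (-145092 + (9 + 9*(-151))) + 31084 = (-145092 + (9 - 1359)) + 31084 = (-145092 - 1350) + 31084 = -146442 + 31084 = -115358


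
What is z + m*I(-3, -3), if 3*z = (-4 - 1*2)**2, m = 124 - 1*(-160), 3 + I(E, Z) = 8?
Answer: 1432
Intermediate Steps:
I(E, Z) = 5 (I(E, Z) = -3 + 8 = 5)
m = 284 (m = 124 + 160 = 284)
z = 12 (z = (-4 - 1*2)**2/3 = (-4 - 2)**2/3 = (1/3)*(-6)**2 = (1/3)*36 = 12)
z + m*I(-3, -3) = 12 + 284*5 = 12 + 1420 = 1432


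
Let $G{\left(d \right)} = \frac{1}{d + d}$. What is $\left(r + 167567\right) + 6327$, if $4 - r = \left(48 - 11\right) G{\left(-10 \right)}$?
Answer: $\frac{3477997}{20} \approx 1.739 \cdot 10^{5}$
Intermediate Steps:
$G{\left(d \right)} = \frac{1}{2 d}$
$r = \frac{117}{20}$ ($r = 4 - \left(48 - 11\right) \frac{1}{2 \left(-10\right)} = 4 - 37 \cdot \frac{1}{2} \left(- \frac{1}{10}\right) = 4 - 37 \left(- \frac{1}{20}\right) = 4 - - \frac{37}{20} = 4 + \frac{37}{20} = \frac{117}{20} \approx 5.85$)
$\left(r + 167567\right) + 6327 = \left(\frac{117}{20} + 167567\right) + 6327 = \frac{3351457}{20} + 6327 = \frac{3477997}{20}$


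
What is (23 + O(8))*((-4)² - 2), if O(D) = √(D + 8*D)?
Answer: 322 + 84*√2 ≈ 440.79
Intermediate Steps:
O(D) = 3*√D (O(D) = √(9*D) = 3*√D)
(23 + O(8))*((-4)² - 2) = (23 + 3*√8)*((-4)² - 2) = (23 + 3*(2*√2))*(16 - 2) = (23 + 6*√2)*14 = 322 + 84*√2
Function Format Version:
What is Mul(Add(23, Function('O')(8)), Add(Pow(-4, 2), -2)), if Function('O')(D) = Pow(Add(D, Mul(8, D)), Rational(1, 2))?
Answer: Add(322, Mul(84, Pow(2, Rational(1, 2)))) ≈ 440.79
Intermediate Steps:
Function('O')(D) = Mul(3, Pow(D, Rational(1, 2))) (Function('O')(D) = Pow(Mul(9, D), Rational(1, 2)) = Mul(3, Pow(D, Rational(1, 2))))
Mul(Add(23, Function('O')(8)), Add(Pow(-4, 2), -2)) = Mul(Add(23, Mul(3, Pow(8, Rational(1, 2)))), Add(Pow(-4, 2), -2)) = Mul(Add(23, Mul(3, Mul(2, Pow(2, Rational(1, 2))))), Add(16, -2)) = Mul(Add(23, Mul(6, Pow(2, Rational(1, 2)))), 14) = Add(322, Mul(84, Pow(2, Rational(1, 2))))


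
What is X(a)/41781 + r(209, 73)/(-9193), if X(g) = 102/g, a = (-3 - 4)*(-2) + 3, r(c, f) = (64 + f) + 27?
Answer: -2265642/128030911 ≈ -0.017696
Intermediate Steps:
r(c, f) = 91 + f
a = 17 (a = -7*(-2) + 3 = 14 + 3 = 17)
X(a)/41781 + r(209, 73)/(-9193) = (102/17)/41781 + (91 + 73)/(-9193) = (102*(1/17))*(1/41781) + 164*(-1/9193) = 6*(1/41781) - 164/9193 = 2/13927 - 164/9193 = -2265642/128030911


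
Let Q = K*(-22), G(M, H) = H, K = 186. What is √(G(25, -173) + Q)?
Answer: I*√4265 ≈ 65.307*I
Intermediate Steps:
Q = -4092 (Q = 186*(-22) = -4092)
√(G(25, -173) + Q) = √(-173 - 4092) = √(-4265) = I*√4265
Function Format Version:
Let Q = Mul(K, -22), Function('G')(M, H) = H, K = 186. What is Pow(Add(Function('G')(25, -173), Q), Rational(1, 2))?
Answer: Mul(I, Pow(4265, Rational(1, 2))) ≈ Mul(65.307, I)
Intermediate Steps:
Q = -4092 (Q = Mul(186, -22) = -4092)
Pow(Add(Function('G')(25, -173), Q), Rational(1, 2)) = Pow(Add(-173, -4092), Rational(1, 2)) = Pow(-4265, Rational(1, 2)) = Mul(I, Pow(4265, Rational(1, 2)))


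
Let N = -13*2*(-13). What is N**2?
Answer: 114244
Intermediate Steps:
N = 338 (N = -26*(-13) = 338)
N**2 = 338**2 = 114244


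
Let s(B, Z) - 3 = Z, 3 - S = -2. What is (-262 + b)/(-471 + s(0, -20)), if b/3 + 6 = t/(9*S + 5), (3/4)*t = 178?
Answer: 1661/3050 ≈ 0.54459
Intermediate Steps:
S = 5 (S = 3 - 1*(-2) = 3 + 2 = 5)
s(B, Z) = 3 + Z
t = 712/3 (t = (4/3)*178 = 712/3 ≈ 237.33)
b = -94/25 (b = -18 + 3*(712/(3*(9*5 + 5))) = -18 + 3*(712/(3*(45 + 5))) = -18 + 3*((712/3)/50) = -18 + 3*((712/3)*(1/50)) = -18 + 3*(356/75) = -18 + 356/25 = -94/25 ≈ -3.7600)
(-262 + b)/(-471 + s(0, -20)) = (-262 - 94/25)/(-471 + (3 - 20)) = -6644/(25*(-471 - 17)) = -6644/25/(-488) = -6644/25*(-1/488) = 1661/3050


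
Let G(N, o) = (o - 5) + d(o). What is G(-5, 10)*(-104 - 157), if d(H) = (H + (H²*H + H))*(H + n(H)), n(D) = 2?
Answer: -3195945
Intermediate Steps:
d(H) = (2 + H)*(H³ + 2*H) (d(H) = (H + (H²*H + H))*(H + 2) = (H + (H³ + H))*(2 + H) = (H + (H + H³))*(2 + H) = (H³ + 2*H)*(2 + H) = (2 + H)*(H³ + 2*H))
G(N, o) = -5 + o + o*(4 + o³ + 2*o + 2*o²) (G(N, o) = (o - 5) + o*(4 + o³ + 2*o + 2*o²) = (-5 + o) + o*(4 + o³ + 2*o + 2*o²) = -5 + o + o*(4 + o³ + 2*o + 2*o²))
G(-5, 10)*(-104 - 157) = (-5 + 10 + 10*(4 + 10³ + 2*10 + 2*10²))*(-104 - 157) = (-5 + 10 + 10*(4 + 1000 + 20 + 2*100))*(-261) = (-5 + 10 + 10*(4 + 1000 + 20 + 200))*(-261) = (-5 + 10 + 10*1224)*(-261) = (-5 + 10 + 12240)*(-261) = 12245*(-261) = -3195945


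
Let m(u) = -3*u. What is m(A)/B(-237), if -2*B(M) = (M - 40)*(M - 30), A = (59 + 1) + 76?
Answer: 272/24653 ≈ 0.011033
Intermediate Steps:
A = 136 (A = 60 + 76 = 136)
B(M) = -(-40 + M)*(-30 + M)/2 (B(M) = -(M - 40)*(M - 30)/2 = -(-40 + M)*(-30 + M)/2)
m(A)/B(-237) = (-3*136)/(-600 + 35*(-237) - 1/2*(-237)**2) = -408/(-600 - 8295 - 1/2*56169) = -408/(-600 - 8295 - 56169/2) = -408/(-73959/2) = -408*(-2/73959) = 272/24653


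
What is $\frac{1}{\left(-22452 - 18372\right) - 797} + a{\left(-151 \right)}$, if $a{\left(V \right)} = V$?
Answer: $- \frac{6284772}{41621} \approx -151.0$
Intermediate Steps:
$\frac{1}{\left(-22452 - 18372\right) - 797} + a{\left(-151 \right)} = \frac{1}{\left(-22452 - 18372\right) - 797} - 151 = \frac{1}{-40824 - 797} - 151 = \frac{1}{-41621} - 151 = - \frac{1}{41621} - 151 = - \frac{6284772}{41621}$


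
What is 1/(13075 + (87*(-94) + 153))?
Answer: 1/5050 ≈ 0.00019802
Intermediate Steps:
1/(13075 + (87*(-94) + 153)) = 1/(13075 + (-8178 + 153)) = 1/(13075 - 8025) = 1/5050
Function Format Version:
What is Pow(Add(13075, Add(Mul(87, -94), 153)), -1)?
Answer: Rational(1, 5050) ≈ 0.00019802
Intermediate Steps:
Pow(Add(13075, Add(Mul(87, -94), 153)), -1) = Pow(Add(13075, Add(-8178, 153)), -1) = Pow(Add(13075, -8025), -1) = Pow(5050, -1) = Rational(1, 5050)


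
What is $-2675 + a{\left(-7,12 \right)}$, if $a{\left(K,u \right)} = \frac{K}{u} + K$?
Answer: $- \frac{32191}{12} \approx -2682.6$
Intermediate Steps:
$a{\left(K,u \right)} = K + \frac{K}{u}$
$-2675 + a{\left(-7,12 \right)} = -2675 - \left(7 + \frac{7}{12}\right) = -2675 - \frac{91}{12} = - \frac{32191}{12}$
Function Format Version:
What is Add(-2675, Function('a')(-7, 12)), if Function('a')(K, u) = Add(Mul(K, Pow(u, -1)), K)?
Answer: Rational(-32191, 12) ≈ -2682.6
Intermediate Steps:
Function('a')(K, u) = Add(K, Mul(K, Pow(u, -1)))
Add(-2675, Function('a')(-7, 12)) = Add(-2675, Add(-7, Mul(-7, Pow(12, -1)))) = Add(-2675, Add(-7, Mul(-7, Rational(1, 12)))) = Add(-2675, Add(-7, Rational(-7, 12))) = Add(-2675, Rational(-91, 12)) = Rational(-32191, 12)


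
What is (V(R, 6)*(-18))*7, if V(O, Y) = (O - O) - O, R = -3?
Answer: -378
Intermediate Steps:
V(O, Y) = -O (V(O, Y) = 0 - O = -O)
(V(R, 6)*(-18))*7 = (-1*(-3)*(-18))*7 = (3*(-18))*7 = -54*7 = -378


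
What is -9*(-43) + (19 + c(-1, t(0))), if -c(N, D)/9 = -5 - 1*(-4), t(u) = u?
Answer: 415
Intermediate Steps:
c(N, D) = 9 (c(N, D) = -9*(-5 - 1*(-4)) = -9*(-5 + 4) = -9*(-1) = 9)
-9*(-43) + (19 + c(-1, t(0))) = -9*(-43) + (19 + 9) = 387 + 28 = 415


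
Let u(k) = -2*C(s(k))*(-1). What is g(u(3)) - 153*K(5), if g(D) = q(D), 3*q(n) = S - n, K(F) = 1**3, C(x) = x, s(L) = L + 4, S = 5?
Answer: -156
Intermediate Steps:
s(L) = 4 + L
K(F) = 1
u(k) = 8 + 2*k (u(k) = -2*(4 + k)*(-1) = (-8 - 2*k)*(-1) = 8 + 2*k)
q(n) = 5/3 - n/3 (q(n) = (5 - n)/3 = 5/3 - n/3)
g(D) = 5/3 - D/3
g(u(3)) - 153*K(5) = (5/3 - (8 + 2*3)/3) - 153*1 = (5/3 - (8 + 6)/3) - 153 = (5/3 - 1/3*14) - 153 = (5/3 - 14/3) - 153 = -3 - 153 = -156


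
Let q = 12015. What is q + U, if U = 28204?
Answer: 40219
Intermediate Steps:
q + U = 12015 + 28204 = 40219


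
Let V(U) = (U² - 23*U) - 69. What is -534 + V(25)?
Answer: -553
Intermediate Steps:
V(U) = -69 + U² - 23*U
-534 + V(25) = -534 + (-69 + 25² - 23*25) = -534 + (-69 + 625 - 575) = -534 - 19 = -553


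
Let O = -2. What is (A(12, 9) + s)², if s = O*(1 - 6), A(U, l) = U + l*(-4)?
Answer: 196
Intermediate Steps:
A(U, l) = U - 4*l
s = 10 (s = -2*(1 - 6) = -2*(-5) = 10)
(A(12, 9) + s)² = ((12 - 4*9) + 10)² = ((12 - 36) + 10)² = (-24 + 10)² = (-14)² = 196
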